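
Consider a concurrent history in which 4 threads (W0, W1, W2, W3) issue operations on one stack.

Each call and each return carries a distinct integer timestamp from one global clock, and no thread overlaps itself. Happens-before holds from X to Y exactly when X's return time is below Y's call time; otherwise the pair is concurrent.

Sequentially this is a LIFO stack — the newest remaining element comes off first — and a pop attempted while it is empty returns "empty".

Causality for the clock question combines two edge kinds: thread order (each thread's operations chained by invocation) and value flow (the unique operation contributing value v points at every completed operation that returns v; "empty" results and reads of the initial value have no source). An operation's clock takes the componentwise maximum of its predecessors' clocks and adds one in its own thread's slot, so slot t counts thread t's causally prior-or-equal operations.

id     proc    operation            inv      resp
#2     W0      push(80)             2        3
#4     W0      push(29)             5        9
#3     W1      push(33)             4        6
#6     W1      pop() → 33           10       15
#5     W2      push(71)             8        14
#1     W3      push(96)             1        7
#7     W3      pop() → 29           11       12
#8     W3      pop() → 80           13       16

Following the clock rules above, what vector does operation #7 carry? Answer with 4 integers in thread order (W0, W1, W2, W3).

root op #1, invoked 1: fresh clock plus W3's own tick → (0, 0, 0, 1)
root op #5, invoked 8: fresh clock plus W2's own tick → (0, 0, 1, 0)
root op #3, invoked 4: fresh clock plus W1's own tick → (0, 1, 0, 0)
root op #2, invoked 2: fresh clock plus W0's own tick → (1, 0, 0, 0)
invoked at 10, #6 merges VC(#3)=(0, 1, 0, 0) and bumps W1's slot → (0, 2, 0, 0)
invoked at 5, #4 merges VC(#2)=(1, 0, 0, 0) and bumps W0's slot → (2, 0, 0, 0)
invoked at 11, #7 merges VC(#1)=(0, 0, 0, 1), VC(#4)=(2, 0, 0, 0) and bumps W3's slot → (2, 0, 0, 2)
invoked at 13, #8 merges VC(#2)=(1, 0, 0, 0), VC(#7)=(2, 0, 0, 2) and bumps W3's slot → (2, 0, 0, 3)
target: VC(#7) = (2, 0, 0, 2)

(2, 0, 0, 2)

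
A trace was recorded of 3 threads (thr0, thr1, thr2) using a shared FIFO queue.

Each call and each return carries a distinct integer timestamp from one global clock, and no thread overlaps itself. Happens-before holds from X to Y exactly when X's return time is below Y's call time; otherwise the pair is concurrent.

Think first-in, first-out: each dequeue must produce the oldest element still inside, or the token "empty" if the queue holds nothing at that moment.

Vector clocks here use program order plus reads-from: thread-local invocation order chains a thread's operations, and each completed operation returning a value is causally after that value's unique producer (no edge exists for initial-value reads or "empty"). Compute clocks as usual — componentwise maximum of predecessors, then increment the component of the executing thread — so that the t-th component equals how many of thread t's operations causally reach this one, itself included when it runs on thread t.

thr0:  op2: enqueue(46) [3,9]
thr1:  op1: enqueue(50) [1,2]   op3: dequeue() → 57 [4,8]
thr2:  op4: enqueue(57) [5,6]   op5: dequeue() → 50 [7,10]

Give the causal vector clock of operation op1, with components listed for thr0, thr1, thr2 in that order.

(0, 1, 0)

op4 (invocation 5): nothing precedes it; thr2's component alone gives (0, 0, 1)
op1 (invocation 1): nothing precedes it; thr1's component alone gives (0, 1, 0)
op2 (invocation 3): nothing precedes it; thr0's component alone gives (1, 0, 0)
merge at op5 (invoked 7): VC(op1)=(0, 1, 0), VC(op4)=(0, 0, 1), own-thread bump on thr2 → (0, 1, 2)
merge at op3 (invoked 4): VC(op1)=(0, 1, 0), VC(op4)=(0, 0, 1), own-thread bump on thr1 → (0, 2, 1)
target: VC(op1) = (0, 1, 0)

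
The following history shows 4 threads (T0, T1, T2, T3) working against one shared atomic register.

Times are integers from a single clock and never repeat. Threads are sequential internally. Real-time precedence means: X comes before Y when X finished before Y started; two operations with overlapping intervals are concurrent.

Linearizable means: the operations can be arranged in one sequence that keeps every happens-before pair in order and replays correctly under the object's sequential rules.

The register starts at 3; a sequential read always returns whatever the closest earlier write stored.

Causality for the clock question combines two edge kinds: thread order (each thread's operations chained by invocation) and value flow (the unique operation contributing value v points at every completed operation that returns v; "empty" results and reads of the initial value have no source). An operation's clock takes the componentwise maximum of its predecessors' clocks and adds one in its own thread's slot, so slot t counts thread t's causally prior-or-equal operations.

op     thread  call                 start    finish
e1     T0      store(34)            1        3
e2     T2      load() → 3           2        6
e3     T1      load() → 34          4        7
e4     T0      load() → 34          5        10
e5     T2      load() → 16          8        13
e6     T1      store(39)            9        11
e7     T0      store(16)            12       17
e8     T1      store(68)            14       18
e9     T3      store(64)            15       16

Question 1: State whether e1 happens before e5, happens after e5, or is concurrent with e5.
Answer: before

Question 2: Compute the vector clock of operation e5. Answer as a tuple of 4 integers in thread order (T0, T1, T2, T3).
Answer: (3, 0, 2, 0)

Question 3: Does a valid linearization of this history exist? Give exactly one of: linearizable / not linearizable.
linearizable

a witness: e2, e1, e3, e4, e6, e7, e5, e8, e9
step 1: e2 load() → 3 — value 3
step 2: e1 store(34) — value 34
step 3: e3 load() → 34 — value 34
step 4: e4 load() → 34 — value 34
step 5: e6 store(39) — value 39
step 6: e7 store(16) — value 16
step 7: e5 load() → 16 — value 16
step 8: e8 store(68) — value 68
step 9: e9 store(64) — value 64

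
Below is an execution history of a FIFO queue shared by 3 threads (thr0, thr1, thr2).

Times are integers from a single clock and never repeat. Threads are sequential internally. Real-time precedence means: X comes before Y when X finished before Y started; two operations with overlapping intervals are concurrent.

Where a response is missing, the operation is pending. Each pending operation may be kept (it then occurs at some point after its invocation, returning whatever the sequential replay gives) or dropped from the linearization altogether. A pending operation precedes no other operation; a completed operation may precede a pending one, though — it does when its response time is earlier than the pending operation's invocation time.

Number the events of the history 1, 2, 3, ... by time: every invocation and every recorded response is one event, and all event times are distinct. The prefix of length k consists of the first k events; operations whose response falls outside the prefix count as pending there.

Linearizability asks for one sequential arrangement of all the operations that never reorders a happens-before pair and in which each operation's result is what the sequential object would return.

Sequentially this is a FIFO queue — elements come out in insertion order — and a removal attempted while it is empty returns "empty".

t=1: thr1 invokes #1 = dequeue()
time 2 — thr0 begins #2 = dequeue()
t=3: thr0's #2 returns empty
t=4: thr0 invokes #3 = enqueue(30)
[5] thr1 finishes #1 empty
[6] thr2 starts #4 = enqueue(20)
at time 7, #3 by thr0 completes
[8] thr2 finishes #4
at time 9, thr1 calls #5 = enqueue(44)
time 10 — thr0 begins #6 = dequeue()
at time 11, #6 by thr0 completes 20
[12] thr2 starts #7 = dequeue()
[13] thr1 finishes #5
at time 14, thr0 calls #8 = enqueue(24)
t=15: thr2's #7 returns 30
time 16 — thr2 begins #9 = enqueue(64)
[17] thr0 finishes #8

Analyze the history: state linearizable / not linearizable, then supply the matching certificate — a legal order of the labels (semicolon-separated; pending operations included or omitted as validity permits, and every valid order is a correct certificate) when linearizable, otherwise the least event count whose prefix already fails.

linearizable — witness: #1; #2; #4; #3; #5; #6; #7; #8

1. #1 dequeue() → empty, leaving queue <>
2. #2 dequeue() → empty, leaving queue <>
3. #4 enqueue(20), leaving queue <20>
4. #3 enqueue(30), leaving queue <20,30>
5. #5 enqueue(44), leaving queue <20,30,44>
6. #6 dequeue() → 20, leaving queue <30,44>
7. #7 dequeue() → 30, leaving queue <44>
8. #8 enqueue(24), leaving queue <44,24>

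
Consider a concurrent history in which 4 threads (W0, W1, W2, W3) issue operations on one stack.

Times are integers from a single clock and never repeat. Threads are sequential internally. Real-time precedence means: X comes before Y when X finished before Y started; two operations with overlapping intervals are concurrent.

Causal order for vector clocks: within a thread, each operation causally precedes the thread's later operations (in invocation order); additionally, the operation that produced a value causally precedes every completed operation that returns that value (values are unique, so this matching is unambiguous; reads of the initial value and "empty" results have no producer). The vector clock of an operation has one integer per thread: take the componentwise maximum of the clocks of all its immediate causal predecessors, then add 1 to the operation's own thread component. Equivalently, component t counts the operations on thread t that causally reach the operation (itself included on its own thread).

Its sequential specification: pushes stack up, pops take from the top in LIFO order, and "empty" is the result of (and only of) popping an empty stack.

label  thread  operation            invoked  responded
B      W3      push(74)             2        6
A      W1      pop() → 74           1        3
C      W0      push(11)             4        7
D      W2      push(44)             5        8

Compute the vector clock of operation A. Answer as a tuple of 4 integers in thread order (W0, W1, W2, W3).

(0, 1, 0, 1)

B, invoked 2, has no incoming edges; only W3's bump applies → (0, 0, 0, 1)
D, invoked 5, has no incoming edges; only W2's bump applies → (0, 0, 1, 0)
C, invoked 4, has no incoming edges; only W0's bump applies → (1, 0, 0, 0)
A (invocation 1): componentwise max over VC(B)=(0, 0, 0, 1), +1 at W1, giving (0, 1, 0, 1)
target: VC(A) = (0, 1, 0, 1)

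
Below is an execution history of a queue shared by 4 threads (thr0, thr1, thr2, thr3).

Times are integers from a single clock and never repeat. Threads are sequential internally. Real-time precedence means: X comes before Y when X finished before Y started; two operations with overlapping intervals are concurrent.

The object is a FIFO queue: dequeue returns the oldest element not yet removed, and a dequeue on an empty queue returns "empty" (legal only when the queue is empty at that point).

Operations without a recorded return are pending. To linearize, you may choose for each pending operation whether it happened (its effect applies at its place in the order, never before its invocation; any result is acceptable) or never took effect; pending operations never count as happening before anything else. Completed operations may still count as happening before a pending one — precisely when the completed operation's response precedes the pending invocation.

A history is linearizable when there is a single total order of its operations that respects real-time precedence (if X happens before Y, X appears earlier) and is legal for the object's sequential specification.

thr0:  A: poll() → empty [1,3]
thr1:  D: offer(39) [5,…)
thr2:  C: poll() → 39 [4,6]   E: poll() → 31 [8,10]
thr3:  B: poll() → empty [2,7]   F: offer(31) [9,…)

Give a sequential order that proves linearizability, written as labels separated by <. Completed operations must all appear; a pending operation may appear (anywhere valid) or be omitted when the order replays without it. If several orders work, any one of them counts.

A < B < D < C < F < E

1. A poll() → empty, leaving queue <>
2. B poll() → empty, leaving queue <>
3. D offer(39) (pending, included), leaving queue <39>
4. C poll() → 39, leaving queue <>
5. F offer(31) (pending, included), leaving queue <31>
6. E poll() → 31, leaving queue <>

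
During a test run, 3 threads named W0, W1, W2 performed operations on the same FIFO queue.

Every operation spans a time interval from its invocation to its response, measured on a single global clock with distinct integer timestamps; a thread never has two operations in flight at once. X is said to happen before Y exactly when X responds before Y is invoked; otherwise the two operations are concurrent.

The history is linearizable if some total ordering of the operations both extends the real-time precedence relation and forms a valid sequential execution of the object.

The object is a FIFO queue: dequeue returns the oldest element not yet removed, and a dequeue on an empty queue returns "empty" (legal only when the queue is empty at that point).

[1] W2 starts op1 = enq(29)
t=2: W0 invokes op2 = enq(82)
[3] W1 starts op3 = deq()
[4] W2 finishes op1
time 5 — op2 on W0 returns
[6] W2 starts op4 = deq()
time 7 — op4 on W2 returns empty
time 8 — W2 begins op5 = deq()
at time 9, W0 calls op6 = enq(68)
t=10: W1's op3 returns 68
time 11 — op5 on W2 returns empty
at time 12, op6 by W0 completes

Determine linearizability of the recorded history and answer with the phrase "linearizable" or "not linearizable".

already the first 7 events (up to op4's response at time 7) admit no linearization; the first 6 still do
2 orders of the 3 completed FIFO queue ops respect real time; none is legal
no completion choice of the 1 pending operation (op3) rescues it — every subset was tried
sample order op1, op2, op4 (pending dropped) stalls at step 3 — op4 deq() → empty has no legal effect
sample order op2, op1, op4 (pending dropped) stalls at step 3 — op4 deq() → empty has no legal effect

not linearizable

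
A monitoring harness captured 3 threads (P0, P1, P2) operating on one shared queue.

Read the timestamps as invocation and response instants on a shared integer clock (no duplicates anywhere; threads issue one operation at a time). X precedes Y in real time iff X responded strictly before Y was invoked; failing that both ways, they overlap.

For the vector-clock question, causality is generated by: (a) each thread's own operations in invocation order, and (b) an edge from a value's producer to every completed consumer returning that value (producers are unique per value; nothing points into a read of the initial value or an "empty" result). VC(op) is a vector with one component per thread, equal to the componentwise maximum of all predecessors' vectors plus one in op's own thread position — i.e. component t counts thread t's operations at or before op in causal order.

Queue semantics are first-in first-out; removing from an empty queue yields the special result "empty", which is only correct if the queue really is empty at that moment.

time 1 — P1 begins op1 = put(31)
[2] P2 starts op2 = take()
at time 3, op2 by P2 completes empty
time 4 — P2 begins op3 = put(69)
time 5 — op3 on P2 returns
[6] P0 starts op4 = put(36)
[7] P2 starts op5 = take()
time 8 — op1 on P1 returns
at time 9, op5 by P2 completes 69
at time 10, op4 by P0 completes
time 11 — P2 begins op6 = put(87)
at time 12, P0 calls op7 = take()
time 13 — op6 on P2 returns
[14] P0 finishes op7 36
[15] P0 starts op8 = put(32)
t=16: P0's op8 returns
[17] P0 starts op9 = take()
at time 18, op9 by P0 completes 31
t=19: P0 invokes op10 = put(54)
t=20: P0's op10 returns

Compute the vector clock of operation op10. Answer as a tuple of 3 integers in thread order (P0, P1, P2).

(5, 1, 0)

VC(op2, invoked at 2): no causal predecessors; +1 on P2 → (0, 0, 1)
VC(op1, invoked at 1): no causal predecessors; +1 on P1 → (0, 1, 0)
VC(op4, invoked at 6): no causal predecessors; +1 on P0 → (1, 0, 0)
op3 (invocation 4): componentwise max over VC(op2)=(0, 0, 1), +1 at P2, giving (0, 0, 2)
op7 (invocation 12): componentwise max over VC(op4)=(1, 0, 0), +1 at P0, giving (2, 0, 0)
op5 (invocation 7): componentwise max over VC(op3)=(0, 0, 2), +1 at P2, giving (0, 0, 3)
op8 (invocation 15): componentwise max over VC(op7)=(2, 0, 0), +1 at P0, giving (3, 0, 0)
op6 (invocation 11): componentwise max over VC(op5)=(0, 0, 3), +1 at P2, giving (0, 0, 4)
op9 (invocation 17): componentwise max over VC(op1)=(0, 1, 0), VC(op8)=(3, 0, 0), +1 at P0, giving (4, 1, 0)
op10 (invocation 19): componentwise max over VC(op9)=(4, 1, 0), +1 at P0, giving (5, 1, 0)
target: VC(op10) = (5, 1, 0)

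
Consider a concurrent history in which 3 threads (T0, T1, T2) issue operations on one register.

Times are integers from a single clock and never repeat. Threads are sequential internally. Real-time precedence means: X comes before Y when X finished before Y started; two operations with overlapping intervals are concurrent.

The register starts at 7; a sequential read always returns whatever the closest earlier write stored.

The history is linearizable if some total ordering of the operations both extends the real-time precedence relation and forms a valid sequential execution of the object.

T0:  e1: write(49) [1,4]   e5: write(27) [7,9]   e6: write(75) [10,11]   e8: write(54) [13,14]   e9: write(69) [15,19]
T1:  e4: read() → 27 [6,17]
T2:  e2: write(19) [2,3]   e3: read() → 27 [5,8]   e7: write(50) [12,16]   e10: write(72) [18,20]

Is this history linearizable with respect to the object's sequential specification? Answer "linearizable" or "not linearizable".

one valid linearization: e1, e2, e5, e3, e4, e6, e7, e8, e9, e10
1. e1 write(49), leaving value 49
2. e2 write(19), leaving value 19
3. e5 write(27), leaving value 27
4. e3 read() → 27, leaving value 27
5. e4 read() → 27, leaving value 27
6. e6 write(75), leaving value 75
7. e7 write(50), leaving value 50
8. e8 write(54), leaving value 54
9. e9 write(69), leaving value 69
10. e10 write(72), leaving value 72

linearizable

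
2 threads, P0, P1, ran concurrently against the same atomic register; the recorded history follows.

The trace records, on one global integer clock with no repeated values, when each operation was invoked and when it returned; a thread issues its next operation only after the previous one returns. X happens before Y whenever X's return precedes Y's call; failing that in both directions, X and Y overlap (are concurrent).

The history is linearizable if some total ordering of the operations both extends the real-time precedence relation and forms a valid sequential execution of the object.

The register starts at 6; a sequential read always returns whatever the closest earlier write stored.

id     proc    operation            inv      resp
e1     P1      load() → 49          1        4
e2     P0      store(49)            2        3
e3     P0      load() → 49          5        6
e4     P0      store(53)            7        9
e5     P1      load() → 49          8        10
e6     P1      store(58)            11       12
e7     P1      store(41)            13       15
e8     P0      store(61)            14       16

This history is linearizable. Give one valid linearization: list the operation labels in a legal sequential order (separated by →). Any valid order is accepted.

after step 1 (e2 store(49)): value 49
after step 2 (e1 load() → 49): value 49
after step 3 (e3 load() → 49): value 49
after step 4 (e5 load() → 49): value 49
after step 5 (e4 store(53)): value 53
after step 6 (e6 store(58)): value 58
after step 7 (e7 store(41)): value 41
after step 8 (e8 store(61)): value 61

e2 → e1 → e3 → e5 → e4 → e6 → e7 → e8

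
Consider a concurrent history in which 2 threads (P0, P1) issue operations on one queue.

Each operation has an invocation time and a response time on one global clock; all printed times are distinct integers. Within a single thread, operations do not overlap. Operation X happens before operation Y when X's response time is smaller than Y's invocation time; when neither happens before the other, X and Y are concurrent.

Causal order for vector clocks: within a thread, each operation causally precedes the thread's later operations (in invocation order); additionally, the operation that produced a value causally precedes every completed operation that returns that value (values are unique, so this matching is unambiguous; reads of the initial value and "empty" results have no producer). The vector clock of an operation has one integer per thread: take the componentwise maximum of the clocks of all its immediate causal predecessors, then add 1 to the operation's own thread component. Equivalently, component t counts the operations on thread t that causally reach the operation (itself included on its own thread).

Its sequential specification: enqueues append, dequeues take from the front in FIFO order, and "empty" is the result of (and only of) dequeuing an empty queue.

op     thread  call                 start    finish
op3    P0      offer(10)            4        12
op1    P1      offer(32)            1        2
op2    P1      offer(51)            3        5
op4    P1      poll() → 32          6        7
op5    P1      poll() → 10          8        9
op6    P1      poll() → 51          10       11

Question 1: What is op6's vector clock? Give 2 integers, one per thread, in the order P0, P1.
Answer: (1, 5)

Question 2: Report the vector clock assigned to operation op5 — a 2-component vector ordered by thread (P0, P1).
Answer: (1, 4)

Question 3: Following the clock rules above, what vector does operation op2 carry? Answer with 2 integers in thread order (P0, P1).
Answer: (0, 2)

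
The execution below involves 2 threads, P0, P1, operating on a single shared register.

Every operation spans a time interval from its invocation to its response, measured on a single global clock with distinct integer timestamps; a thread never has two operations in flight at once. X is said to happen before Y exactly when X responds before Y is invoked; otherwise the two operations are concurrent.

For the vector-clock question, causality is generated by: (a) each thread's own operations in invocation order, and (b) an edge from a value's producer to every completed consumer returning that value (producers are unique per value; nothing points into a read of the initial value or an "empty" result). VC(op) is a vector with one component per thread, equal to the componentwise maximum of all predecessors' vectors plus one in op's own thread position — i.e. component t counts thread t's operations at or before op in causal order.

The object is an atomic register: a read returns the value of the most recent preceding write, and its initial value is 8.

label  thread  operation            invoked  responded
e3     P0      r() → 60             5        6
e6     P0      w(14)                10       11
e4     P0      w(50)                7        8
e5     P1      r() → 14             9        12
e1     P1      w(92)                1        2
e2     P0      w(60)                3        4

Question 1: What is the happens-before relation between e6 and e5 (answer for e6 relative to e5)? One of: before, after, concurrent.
concurrent

e6 spans [10,11], e5 spans [9,12]
the intervals overlap in both directions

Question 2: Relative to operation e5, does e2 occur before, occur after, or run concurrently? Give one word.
before

e2 spans [3,4], e5 spans [9,12]
resp(e2)=4 < inv(e5)=9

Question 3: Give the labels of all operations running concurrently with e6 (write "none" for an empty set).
e5

concurrent with e6 ([10,11]): every op whose interval crosses 10..11
e1 [1,2]: before
e2 [3,4]: before
e3 [5,6]: before
e4 [7,8]: before
e5 [9,12]: concurrent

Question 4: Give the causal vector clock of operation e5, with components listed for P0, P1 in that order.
(4, 2)

VC(e1, invoked at 1): no causal predecessors; +1 on P1 → (0, 1)
VC(e2, invoked at 3): no causal predecessors; +1 on P0 → (1, 0)
e3, invoked 5, takes VC(e2)=(1, 0) under max, adds 1 for P0 → (2, 0)
e4, invoked 7, takes VC(e3)=(2, 0) under max, adds 1 for P0 → (3, 0)
e6, invoked 10, takes VC(e4)=(3, 0) under max, adds 1 for P0 → (4, 0)
e5, invoked 9, takes VC(e1)=(0, 1), VC(e6)=(4, 0) under max, adds 1 for P1 → (4, 2)
target: VC(e5) = (4, 2)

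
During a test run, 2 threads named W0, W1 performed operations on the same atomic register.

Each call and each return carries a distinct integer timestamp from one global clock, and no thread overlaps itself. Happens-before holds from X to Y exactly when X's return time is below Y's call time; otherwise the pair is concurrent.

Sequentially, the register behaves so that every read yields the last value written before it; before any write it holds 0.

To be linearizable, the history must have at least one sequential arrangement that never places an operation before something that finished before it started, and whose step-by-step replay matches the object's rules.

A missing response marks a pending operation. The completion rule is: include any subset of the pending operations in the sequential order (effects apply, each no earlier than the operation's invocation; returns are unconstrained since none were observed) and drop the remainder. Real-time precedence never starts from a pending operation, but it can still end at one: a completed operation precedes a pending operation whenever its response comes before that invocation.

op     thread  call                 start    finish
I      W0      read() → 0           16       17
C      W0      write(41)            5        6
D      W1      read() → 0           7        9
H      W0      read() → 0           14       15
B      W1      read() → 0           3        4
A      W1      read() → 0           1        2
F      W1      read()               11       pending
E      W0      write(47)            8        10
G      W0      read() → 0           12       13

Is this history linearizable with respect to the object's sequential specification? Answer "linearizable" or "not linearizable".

prefix check: 1..8 passes, 1..9 fails once D's time-9 response joins
a single order respects real time; the 4 completed atomic register operations fail replay along it
every completion of the 1 pending operation (E) was checked; none linearizes
for example A, B, C, D (pending dropped) fails at step 4: D read() → 0 is not legal there

not linearizable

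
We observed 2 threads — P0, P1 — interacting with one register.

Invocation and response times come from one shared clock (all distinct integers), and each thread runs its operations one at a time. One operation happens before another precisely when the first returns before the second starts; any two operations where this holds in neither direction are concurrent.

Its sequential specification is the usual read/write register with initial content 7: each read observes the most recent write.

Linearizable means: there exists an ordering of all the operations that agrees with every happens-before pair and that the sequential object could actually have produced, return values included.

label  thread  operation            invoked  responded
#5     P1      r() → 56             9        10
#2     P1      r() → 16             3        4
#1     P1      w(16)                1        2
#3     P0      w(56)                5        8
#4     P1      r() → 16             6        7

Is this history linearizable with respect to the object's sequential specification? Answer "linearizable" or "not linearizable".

one valid linearization: #1, #2, #4, #3, #5
after step 1 (#1 w(16)): value 16
after step 2 (#2 r() → 16): value 16
after step 3 (#4 r() → 16): value 16
after step 4 (#3 w(56)): value 56
after step 5 (#5 r() → 56): value 56

linearizable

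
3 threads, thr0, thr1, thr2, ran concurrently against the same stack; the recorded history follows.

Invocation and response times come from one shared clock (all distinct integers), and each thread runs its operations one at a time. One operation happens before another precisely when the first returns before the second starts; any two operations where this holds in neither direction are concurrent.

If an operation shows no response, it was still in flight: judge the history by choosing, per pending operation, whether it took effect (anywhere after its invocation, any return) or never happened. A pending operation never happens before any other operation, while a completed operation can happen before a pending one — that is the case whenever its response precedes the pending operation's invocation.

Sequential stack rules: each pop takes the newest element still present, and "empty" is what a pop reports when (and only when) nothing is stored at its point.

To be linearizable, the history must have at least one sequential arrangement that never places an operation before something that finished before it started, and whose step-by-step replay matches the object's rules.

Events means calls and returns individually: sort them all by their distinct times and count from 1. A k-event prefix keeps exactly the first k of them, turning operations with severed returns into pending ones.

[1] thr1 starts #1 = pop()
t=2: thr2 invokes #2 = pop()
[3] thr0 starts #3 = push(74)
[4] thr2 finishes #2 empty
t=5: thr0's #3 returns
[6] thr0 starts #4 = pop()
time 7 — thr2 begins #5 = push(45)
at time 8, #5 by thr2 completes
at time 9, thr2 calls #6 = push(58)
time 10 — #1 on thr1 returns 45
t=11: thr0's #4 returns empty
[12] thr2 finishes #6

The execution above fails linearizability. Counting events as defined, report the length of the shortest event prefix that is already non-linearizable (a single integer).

11

one valid order for events 1..10 is #2, #3, #4, #5, #1:
after step 1 (#2 pop() → empty): stack <>
after step 2 (#3 push(74)): stack <74>
after step 3 (#4 pop() (pending, included)): stack <>
after step 4 (#5 push(45)): stack <45>
after step 5 (#1 pop() → 45): stack <>
once event 11 joins (#4's response, time 11), exhaustive search finds no witness
no completion choice of the 1 pending operation (#6) rescues it — every subset was tried
one such order, #1, #2, #3, #4, #5 (pending dropped), breaks at step 1 where #1 pop() → 45 is illegal
one such order, #1, #2, #3, #5, #4 (pending dropped), breaks at step 1 where #1 pop() → 45 is illegal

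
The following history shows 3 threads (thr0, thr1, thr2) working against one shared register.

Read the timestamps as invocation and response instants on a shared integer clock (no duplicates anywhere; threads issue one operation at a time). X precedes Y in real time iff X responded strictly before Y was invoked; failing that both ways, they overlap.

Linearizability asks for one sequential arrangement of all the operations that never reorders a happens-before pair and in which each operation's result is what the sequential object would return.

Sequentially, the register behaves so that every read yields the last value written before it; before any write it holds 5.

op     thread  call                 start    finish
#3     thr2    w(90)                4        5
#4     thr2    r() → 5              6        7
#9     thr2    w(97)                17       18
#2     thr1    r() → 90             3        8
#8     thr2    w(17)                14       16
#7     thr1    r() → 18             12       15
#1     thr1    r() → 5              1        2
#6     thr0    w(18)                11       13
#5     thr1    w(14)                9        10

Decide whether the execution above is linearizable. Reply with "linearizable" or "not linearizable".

not linearizable

through event 6 a valid linearization exists; event 7 (#4 responding at time 7) ends that
a single order respects real time; the 3 completed register operations fail replay along it
every completion of the 1 pending operation (#2) was checked; none linearizes
e.g. #1, #3, #4 (pending dropped): illegal at step 3, since #4 r() → 5 cannot apply there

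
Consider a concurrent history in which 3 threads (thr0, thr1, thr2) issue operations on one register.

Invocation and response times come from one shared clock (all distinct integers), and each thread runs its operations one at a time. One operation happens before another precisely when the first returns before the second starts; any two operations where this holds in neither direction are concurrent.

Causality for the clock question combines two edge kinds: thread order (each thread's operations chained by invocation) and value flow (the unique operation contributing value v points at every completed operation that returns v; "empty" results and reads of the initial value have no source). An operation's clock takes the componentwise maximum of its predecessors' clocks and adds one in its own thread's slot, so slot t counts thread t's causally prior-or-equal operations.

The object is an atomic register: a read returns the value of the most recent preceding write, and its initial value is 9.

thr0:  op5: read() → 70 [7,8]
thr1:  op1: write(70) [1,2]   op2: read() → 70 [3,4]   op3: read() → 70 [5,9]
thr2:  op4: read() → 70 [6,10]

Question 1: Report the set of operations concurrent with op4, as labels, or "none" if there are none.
op4 spans [6,10]; an op avoiding the whole window 6..10 is ordered, any other is concurrent
op1 [1,2]: before
op2 [3,4]: before
op3 [5,9]: concurrent
op5 [7,8]: concurrent

op3, op5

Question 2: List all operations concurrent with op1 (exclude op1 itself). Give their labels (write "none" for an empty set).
op1 runs from 1 to 2; window-overlapping ops are concurrent
op2 [3,4]: after
op3 [5,9]: after
op4 [6,10]: after
op5 [7,8]: after

none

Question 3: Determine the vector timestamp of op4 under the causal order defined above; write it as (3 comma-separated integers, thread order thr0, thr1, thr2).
op1 (invocation 1): nothing precedes it; thr1's component alone gives (0, 1, 0)
op4, invoked 6, takes VC(op1)=(0, 1, 0) under max, adds 1 for thr2 → (0, 1, 1)
op2, invoked 3, takes VC(op1)=(0, 1, 0) under max, adds 1 for thr1 → (0, 2, 0)
op5, invoked 7, takes VC(op1)=(0, 1, 0) under max, adds 1 for thr0 → (1, 1, 0)
op3, invoked 5, takes VC(op1)=(0, 1, 0), VC(op2)=(0, 2, 0) under max, adds 1 for thr1 → (0, 3, 0)
target: VC(op4) = (0, 1, 1)

(0, 1, 1)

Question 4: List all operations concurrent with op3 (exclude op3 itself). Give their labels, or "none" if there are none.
concurrent with op3 ([5,9]): every op whose interval crosses 5..9
op1 [1,2]: before
op2 [3,4]: before
op4 [6,10]: concurrent
op5 [7,8]: concurrent

op4, op5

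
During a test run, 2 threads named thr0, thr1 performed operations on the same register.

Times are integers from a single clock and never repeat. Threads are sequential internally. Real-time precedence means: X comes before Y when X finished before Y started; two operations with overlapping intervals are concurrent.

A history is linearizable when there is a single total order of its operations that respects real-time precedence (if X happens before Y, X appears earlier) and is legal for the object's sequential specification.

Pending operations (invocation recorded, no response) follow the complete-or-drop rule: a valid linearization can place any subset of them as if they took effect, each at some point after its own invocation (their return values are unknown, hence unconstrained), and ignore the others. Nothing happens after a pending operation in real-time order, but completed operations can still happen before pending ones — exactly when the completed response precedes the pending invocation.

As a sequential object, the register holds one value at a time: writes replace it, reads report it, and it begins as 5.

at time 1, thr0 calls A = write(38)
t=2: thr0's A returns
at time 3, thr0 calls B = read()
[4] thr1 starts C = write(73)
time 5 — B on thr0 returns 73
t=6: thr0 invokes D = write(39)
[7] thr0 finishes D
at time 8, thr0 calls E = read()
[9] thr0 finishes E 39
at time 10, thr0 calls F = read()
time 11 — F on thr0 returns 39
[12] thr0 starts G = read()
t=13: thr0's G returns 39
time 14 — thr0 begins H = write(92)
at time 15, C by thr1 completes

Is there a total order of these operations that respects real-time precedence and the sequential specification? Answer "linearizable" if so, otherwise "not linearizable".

a witness: A, C, B, D, E, F, G
step 1: A write(38) — value 38
step 2: C write(73) — value 73
step 3: B read() → 73 — value 73
step 4: D write(39) — value 39
step 5: E read() → 39 — value 39
step 6: F read() → 39 — value 39
step 7: G read() → 39 — value 39

linearizable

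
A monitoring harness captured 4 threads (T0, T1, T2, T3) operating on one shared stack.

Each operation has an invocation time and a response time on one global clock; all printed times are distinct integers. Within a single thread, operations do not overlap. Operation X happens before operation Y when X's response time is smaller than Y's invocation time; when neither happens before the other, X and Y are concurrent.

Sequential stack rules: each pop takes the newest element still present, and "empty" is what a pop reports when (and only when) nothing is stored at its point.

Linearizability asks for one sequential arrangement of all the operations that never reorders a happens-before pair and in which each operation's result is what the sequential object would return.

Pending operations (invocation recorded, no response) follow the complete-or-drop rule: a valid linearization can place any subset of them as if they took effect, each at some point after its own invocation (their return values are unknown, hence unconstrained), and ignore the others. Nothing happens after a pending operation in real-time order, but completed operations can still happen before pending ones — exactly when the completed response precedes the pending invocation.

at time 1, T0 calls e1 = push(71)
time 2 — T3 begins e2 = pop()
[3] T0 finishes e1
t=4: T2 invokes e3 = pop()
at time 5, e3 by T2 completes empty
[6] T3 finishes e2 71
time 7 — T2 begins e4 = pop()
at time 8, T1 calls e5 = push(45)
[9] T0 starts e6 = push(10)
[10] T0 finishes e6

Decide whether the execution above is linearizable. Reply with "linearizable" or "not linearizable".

linearizable

witness order: e1, e2, e3, e4, e5, e6
step 1: e1 push(71) — stack <71>
step 2: e2 pop() → 71 — stack <>
step 3: e3 pop() → empty — stack <>
step 4: e4 pop() (pending, included) — stack <>
step 5: e5 push(45) (pending, included) — stack <45>
step 6: e6 push(10) — stack <45,10>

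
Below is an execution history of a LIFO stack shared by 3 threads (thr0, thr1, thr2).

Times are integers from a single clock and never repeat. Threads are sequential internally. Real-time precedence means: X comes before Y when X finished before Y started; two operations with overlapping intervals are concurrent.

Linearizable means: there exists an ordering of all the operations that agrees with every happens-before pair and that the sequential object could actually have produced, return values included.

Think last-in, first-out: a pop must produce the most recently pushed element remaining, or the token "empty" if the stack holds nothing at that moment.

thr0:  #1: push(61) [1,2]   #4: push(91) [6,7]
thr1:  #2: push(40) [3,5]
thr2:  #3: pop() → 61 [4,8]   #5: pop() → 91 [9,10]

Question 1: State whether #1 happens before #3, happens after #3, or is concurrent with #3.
before

#1 spans [1,2], #3 spans [4,8]
resp(#1)=2 < inv(#3)=4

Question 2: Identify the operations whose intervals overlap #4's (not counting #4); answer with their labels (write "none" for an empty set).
#3

concurrent with #4 ([6,7]): every op whose interval crosses 6..7
#1 [1,2]: before
#2 [3,5]: before
#3 [4,8]: concurrent
#5 [9,10]: after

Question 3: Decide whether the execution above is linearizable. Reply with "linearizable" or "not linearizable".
linearizable

witness order: #1, #3, #2, #4, #5
after step 1 (#1 push(61)): stack <61>
after step 2 (#3 pop() → 61): stack <>
after step 3 (#2 push(40)): stack <40>
after step 4 (#4 push(91)): stack <40,91>
after step 5 (#5 pop() → 91): stack <40>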